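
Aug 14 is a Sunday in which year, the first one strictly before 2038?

From one year to the next, a fixed date's weekday advances by 1, or by 2 when a Feb 29 lies between the two dates.
2038: August 14 is Saturday.
2037: Friday (−1)
2036: Thursday (−1)
2035: Tuesday (−2)
2034: Monday (−1)
2033: Sunday (−1)
Aug 14 falls on a Sunday in 2033.

2033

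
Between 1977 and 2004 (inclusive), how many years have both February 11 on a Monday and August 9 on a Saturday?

1

Check each year's weekday for February 11 and August 9:
  1977: Fri/Tue  1978: Sat/Wed  1979: Sun/Thu  1980: Mon/Sat ✓  1981: Wed/Sun  1982: Thu/Mon  1983: Fri/Tue  1984: Sat/Thu  1985: Mon/Fri  1986: Tue/Sat  1987: Wed/Sun  1988: Thu/Tue  1989: Sat/Wed  1990: Sun/Thu  1991: Mon/Fri  1992: Tue/Sun  1993: Thu/Mon  1994: Fri/Tue  1995: Sat/Wed  1996: Sun/Fri  1997: Tue/Sat  1998: Wed/Sun  1999: Thu/Mon  2000: Fri/Wed  2001: Sun/Thu  2002: Mon/Fri  2003: Tue/Sat  2004: Wed/Mon
Both conditions hold in: 1980 — 1.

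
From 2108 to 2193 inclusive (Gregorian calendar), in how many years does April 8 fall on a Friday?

Track April 8's weekday year by year (advancing +1, or +2 across a Feb 29):
  2108: Sun  2109: Mon (+1)  2110: Tue (+1)  2111: Wed (+1)  2112: Fri (+2) ✓
  2113: Sat (+1)  2114: Sun (+1)  2115: Mon (+1)  2116: Wed (+2)  2117: Thu (+1)
  2118: Fri (+1) ✓  2119: Sat (+1)  2120: Mon (+2)  2121: Tue (+1)  … (58 more years) …
  2180: Sat (+2)  2181: Sun (+1)  2182: Mon (+1)  2183: Tue (+1)  2184: Thu (+2)
  2185: Fri (+1) ✓  2186: Sat (+1)  2187: Sun (+1)  2188: Tue (+2)  2189: Wed (+1)
  2190: Thu (+1)  2191: Fri (+1) ✓  2192: Sun (+2)  2193: Mon (+1)
Friday years: 2112, 2118, 2129, 2135, 2140, 2146, 2157, 2163, 2168, 2174, 2185, 2191 — 12 in total.

12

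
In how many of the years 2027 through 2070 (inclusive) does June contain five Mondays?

12

June has 30 days; it has five Mondays when Monday falls among the first (month-length − 28) days — i.e. when June 1 is one of Monday/Sunday.
June 1 by year: 2027:Tue 2028:Thu 2029:Fri 2030:Sat 2031:Sun✓ 2032:Tue 2033:Wed 2034:Thu 2035:Fri 2036:Sun✓ 2037:Mon✓ 2038:Tue 2039:Wed 2040:Fri 2041:Sat …(14 more)… 2056:Thu 2057:Fri 2058:Sat 2059:Sun✓ 2060:Tue 2061:Wed 2062:Thu 2063:Fri 2064:Sun✓ 2065:Mon✓ 2066:Tue 2067:Wed 2068:Fri 2069:Sat 2070:Sun✓
Years with five Mondays: 2031, 2036, 2037, 2042, 2043, 2048, 2053, 2054, 2059, 2064, 2065, 2070 → 12.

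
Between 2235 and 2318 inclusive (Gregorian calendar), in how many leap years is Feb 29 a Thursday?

Leap years in 2235–2318: 20 of them.
Feb 29 weekday advances by 5 (mod 7) from one leap year to the next four years later (or differs when a century non-leap intervenes).
Leap-day weekdays: 2236:Mon 2240:Sat 2244:Thu✓ 2248:Tue 2252:Sun 2256:Fri 2260:Wed 2264:Mon 2268:Sat 2272:Thu✓ 2276:Tue 2280:Sun 2284:Fri 2288:Wed 2292:Mon 2296:Sat 2304:Mon 2308:Sat 2312:Thu✓ 2316:Tue
Thursday: 2244, 2272, 2312 → 3.

3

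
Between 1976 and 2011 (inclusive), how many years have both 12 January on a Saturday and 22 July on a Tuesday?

Check each year's weekday for 12 January and 22 July:
  1976: Mon/Thu  1977: Wed/Fri  1978: Thu/Sat  1979: Fri/Sun  1980: Sat/Tue ✓  1981: Mon/Wed  1982: Tue/Thu  1983: Wed/Fri  1984: Thu/Sun  1985: Sat/Mon  1986: Sun/Tue  1987: Mon/Wed  1988: Tue/Fri  1989: Thu/Sat  …(8 more)…  1998: Mon/Wed  1999: Tue/Thu  2000: Wed/Sat  2001: Fri/Sun  2002: Sat/Mon  2003: Sun/Tue  2004: Mon/Thu  2005: Wed/Fri  2006: Thu/Sat  2007: Fri/Sun  2008: Sat/Tue ✓  2009: Mon/Wed  2010: Tue/Thu  2011: Wed/Fri
Both conditions hold in: 1980, 2008 — 2.

2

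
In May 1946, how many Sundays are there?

4

May 1946 has 31 days and begins on Wednesday.
The first Sunday is May 5.
Sundays fall on 5, 12, 19, 26 — that's 4.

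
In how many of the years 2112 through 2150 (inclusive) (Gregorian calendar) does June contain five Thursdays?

12

June has 30 days; it has five Thursdays when Thursday falls among the first (month-length − 28) days — i.e. when June 1 is one of Thursday/Wednesday.
June 1 by year: 2112:Wed✓ 2113:Thu✓ 2114:Fri 2115:Sat 2116:Mon 2117:Tue 2118:Wed✓ 2119:Thu✓ 2120:Sat 2121:Sun 2122:Mon 2123:Tue 2124:Thu✓ 2125:Fri 2126:Sat …(9 more)… 2136:Fri 2137:Sat 2138:Sun 2139:Mon 2140:Wed✓ 2141:Thu✓ 2142:Fri 2143:Sat 2144:Mon 2145:Tue 2146:Wed✓ 2147:Thu✓ 2148:Sat 2149:Sun 2150:Mon
Years with five Thursdays: 2112, 2113, 2118, 2119, 2124, 2129, 2130, 2135, 2140, 2141, 2146, 2147 → 12.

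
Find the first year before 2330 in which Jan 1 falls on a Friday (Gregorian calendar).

2326

Jan 1 advances by 2 weekdays after a leap year and by 1 after a common year.
2330: Jan 1 is Wednesday.
2329: Tuesday
2328: Sunday (leap)
2327: Saturday
2326: Friday
2326 begins on a Friday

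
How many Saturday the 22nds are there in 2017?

Check the 22nd of each month of 2017: Jan 22: Sun, Feb 22: Wed, Mar 22: Wed, Apr 22: Sat, May 22: Mon, Jun 22: Thu, Jul 22: Sat, Aug 22: Tue, Sep 22: Fri, Oct 22: Sun, Nov 22: Wed, Dec 22: Fri.
Saturday occurs in April, July — 2 months.

2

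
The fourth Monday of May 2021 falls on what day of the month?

24

May 1, 2021 is a Saturday, so the first Monday is the 3rd.
The fourth Monday is 3 + 21 = 24.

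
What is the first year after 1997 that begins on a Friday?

1999

Jan 1 advances by 2 weekdays after a leap year and by 1 after a common year.
1997: Jan 1 is Wednesday.
1998: Thursday
1999: Friday
1999 begins on a Friday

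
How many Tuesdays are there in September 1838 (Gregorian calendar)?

4

September 1838 has 30 days and begins on Saturday.
The first Tuesday is September 4.
Tuesdays fall on 4, 11, 18, 25 — that's 4.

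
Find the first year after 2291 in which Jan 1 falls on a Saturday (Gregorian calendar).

2298

Jan 1 advances by 2 weekdays after a leap year and by 1 after a common year.
2291: Jan 1 is Thursday.
2292: Friday (leap)
2293: Sunday
2294: Monday
2295: Tuesday
2296: Wednesday (leap)
2297: Friday
2298: Saturday
2298 begins on a Saturday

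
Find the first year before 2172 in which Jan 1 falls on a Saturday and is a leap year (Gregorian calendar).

Jan 1 advances by 2 weekdays after a leap year and by 1 after a common year.
2172: Jan 1 is Wednesday (leap).
2171: Tuesday
2170: Monday
2169: Sunday
2168: Friday (leap)
2167: Thursday
2166: Wednesday
2165: Tuesday
2164: Sunday (leap)
2163: Saturday
2162: Friday
2161: Thursday
2160: Tuesday (leap)
2159: Monday
2158: Sunday
2157: Saturday
2156: Thursday (leap)
2155: Wednesday
2154: Tuesday
2153: Monday
2152: Saturday (leap)
2152 begins on a Saturday and is a leap year.

2152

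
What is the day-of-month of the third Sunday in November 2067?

20

November 1, 2067 is a Tuesday, so the first Sunday is the 6th.
The third Sunday is 6 + 14 = 20.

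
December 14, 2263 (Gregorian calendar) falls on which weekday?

Monday

January 1, 2263 is a Thursday.
December 14 is day 348 of the year, i.e. 347 days after Jan 1.
347 mod 7 = 4, so advance 4 weekdays from Thursday: Monday.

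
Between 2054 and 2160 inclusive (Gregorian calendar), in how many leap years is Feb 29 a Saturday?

3

Leap years in 2054–2160: 26 of them.
Feb 29 weekday advances by 5 (mod 7) from one leap year to the next four years later (or differs when a century non-leap intervenes).
Leap-day weekdays: 2056:Tue 2060:Sun 2064:Fri 2068:Wed 2072:Mon 2076:Sat✓ 2080:Thu 2084:Tue 2088:Sun 2092:Fri 2096:Wed 2104:Fri 2108:Wed 2112:Mon 2116:Sat✓ 2120:Thu 2124:Tue 2128:Sun 2132:Fri 2136:Wed 2140:Mon 2144:Sat✓ 2148:Thu 2152:Tue 2156:Sun 2160:Fri
Saturday: 2076, 2116, 2144 → 3.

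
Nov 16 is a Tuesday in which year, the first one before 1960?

1954

From one year to the next, a fixed date's weekday advances by 1, or by 2 when a Feb 29 lies between the two dates.
1960: November 16 is Wednesday.
1959: Monday (−2)
1958: Sunday (−1)
1957: Saturday (−1)
1956: Friday (−1)
1955: Wednesday (−2)
1954: Tuesday (−1)
Nov 16 falls on a Tuesday in 1954.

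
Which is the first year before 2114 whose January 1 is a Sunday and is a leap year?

2108

Jan 1 advances by 2 weekdays after a leap year and by 1 after a common year.
2114: Jan 1 is Monday.
2113: Sunday
2112: Friday (leap)
2111: Thursday
2110: Wednesday
2109: Tuesday
2108: Sunday (leap)
2108 begins on a Sunday and is a leap year.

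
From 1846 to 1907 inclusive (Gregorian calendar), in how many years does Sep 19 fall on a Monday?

9

Track Sep 19's weekday year by year (advancing +1, or +2 across a Feb 29):
  1846: Sat  1847: Sun (+1)  1848: Tue (+2)  1849: Wed (+1)  1850: Thu (+1)
  1851: Fri (+1)  1852: Sun (+2)  1853: Mon (+1) ✓  1854: Tue (+1)  1855: Wed (+1)
  1856: Fri (+2)  1857: Sat (+1)  1858: Sun (+1)  1859: Mon (+1) ✓  … (34 more years) …
  1894: Wed (+1)  1895: Thu (+1)  1896: Sat (+2)  1897: Sun (+1)  1898: Mon (+1) ✓
  1899: Tue (+1)  1900: Wed (+1)  1901: Thu (+1)  1902: Fri (+1)  1903: Sat (+1)
  1904: Mon (+2) ✓  1905: Tue (+1)  1906: Wed (+1)  1907: Thu (+1)
Monday years: 1853, 1859, 1864, 1870, 1881, 1887, 1892, 1898, 1904 — 9 in total.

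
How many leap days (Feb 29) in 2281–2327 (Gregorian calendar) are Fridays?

Leap years in 2281–2327: 10 of them.
Feb 29 weekday advances by 5 (mod 7) from one leap year to the next four years later (or differs when a century non-leap intervenes).
Leap-day weekdays: 2284:Fri✓ 2288:Wed 2292:Mon 2296:Sat 2304:Mon 2308:Sat 2312:Thu 2316:Tue 2320:Sun 2324:Fri✓
Friday: 2284, 2324 → 2.

2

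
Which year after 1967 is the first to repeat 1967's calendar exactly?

Two years share a calendar iff Jan 1 falls on the same weekday and both are leap or both are common. 1967: Jan 1 is Sunday, common year.
1968: Jan 1 Monday, leap
1969: Jan 1 Wednesday, common
1970: Jan 1 Thursday, common
1971: Jan 1 Friday, common
1972: Jan 1 Saturday, leap
1973: Jan 1 Monday, common
1974: Jan 1 Tuesday, common
1975: Jan 1 Wednesday, common
1976: Jan 1 Thursday, leap
1977: Jan 1 Saturday, common
1978: Jan 1 Sunday, common
1978 matches on both conditions.

1978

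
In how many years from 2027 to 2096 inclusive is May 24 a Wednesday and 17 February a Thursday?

3

Check each year's weekday for May 24 and 17 February:
  2027: Mon/Wed  2028: Wed/Thu ✓  2029: Thu/Sat  2030: Fri/Sun  2031: Sat/Mon  2032: Mon/Tue  2033: Tue/Thu  2034: Wed/Fri  2035: Thu/Sat  2036: Sat/Sun  2037: Sun/Tue  2038: Mon/Wed  2039: Tue/Thu  2040: Thu/Fri  …(42 more)…  2083: Mon/Wed  2084: Wed/Thu ✓  2085: Thu/Sat  2086: Fri/Sun  2087: Sat/Mon  2088: Mon/Tue  2089: Tue/Thu  2090: Wed/Fri  2091: Thu/Sat  2092: Sat/Sun  2093: Sun/Tue  2094: Mon/Wed  2095: Tue/Thu  2096: Thu/Fri
Both conditions hold in: 2028, 2056, 2084 — 3.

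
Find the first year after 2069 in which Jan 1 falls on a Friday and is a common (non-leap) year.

2077

Jan 1 advances by 2 weekdays after a leap year and by 1 after a common year.
2069: Jan 1 is Tuesday.
2070: Wednesday
2071: Thursday
2072: Friday (leap)
2073: Sunday
2074: Monday
2075: Tuesday
2076: Wednesday (leap)
2077: Friday
2077 begins on a Friday and is a common year.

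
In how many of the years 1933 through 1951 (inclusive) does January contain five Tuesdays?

9

January has 31 days; it has five Tuesdays when Tuesday falls among the first (month-length − 28) days — i.e. when January 1 is one of Tuesday/Monday/Sunday.
January 1 by year: 1933:Sun✓ 1934:Mon✓ 1935:Tue✓ 1936:Wed 1937:Fri 1938:Sat 1939:Sun✓ 1940:Mon✓ 1941:Wed 1942:Thu 1943:Fri 1944:Sat 1945:Mon✓ 1946:Tue✓ 1947:Wed 1948:Thu 1949:Sat 1950:Sun✓ 1951:Mon✓
Years with five Tuesdays: 1933, 1934, 1935, 1939, 1940, 1945, 1946, 1950, 1951 → 9.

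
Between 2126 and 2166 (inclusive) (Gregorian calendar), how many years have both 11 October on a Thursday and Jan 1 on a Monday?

Check each year's weekday for 11 October and Jan 1:
  2126: Fri/Tue  2127: Sat/Wed  2128: Mon/Thu  2129: Tue/Sat  2130: Wed/Sun  2131: Thu/Mon ✓  2132: Sat/Tue  2133: Sun/Thu  2134: Mon/Fri  2135: Tue/Sat  2136: Thu/Sun  2137: Fri/Tue  2138: Sat/Wed  2139: Sun/Thu  …(13 more)…  2153: Thu/Mon ✓  2154: Fri/Tue  2155: Sat/Wed  2156: Mon/Thu  2157: Tue/Sat  2158: Wed/Sun  2159: Thu/Mon ✓  2160: Sat/Tue  2161: Sun/Thu  2162: Mon/Fri  2163: Tue/Sat  2164: Thu/Sun  2165: Fri/Tue  2166: Sat/Wed
Both conditions hold in: 2131, 2142, 2153, 2159 — 4.

4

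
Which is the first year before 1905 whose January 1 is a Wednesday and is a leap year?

Jan 1 advances by 2 weekdays after a leap year and by 1 after a common year.
1905: Jan 1 is Sunday.
1904: Friday (leap)
1903: Thursday
1902: Wednesday
1901: Tuesday
1900: Monday
1899: Sunday
1898: Saturday
1897: Friday
1896: Wednesday (leap)
1896 begins on a Wednesday and is a leap year.

1896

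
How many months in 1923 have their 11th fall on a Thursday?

Check the 11th of each month of 1923: Jan 11: Thu, Feb 11: Sun, Mar 11: Sun, Apr 11: Wed, May 11: Fri, Jun 11: Mon, Jul 11: Wed, Aug 11: Sat, Sep 11: Tue, Oct 11: Thu, Nov 11: Sun, Dec 11: Tue.
Thursday occurs in January, October — 2 months.

2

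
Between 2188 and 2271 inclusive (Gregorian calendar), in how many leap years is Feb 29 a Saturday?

3

Leap years in 2188–2271: 20 of them.
Feb 29 weekday advances by 5 (mod 7) from one leap year to the next four years later (or differs when a century non-leap intervenes).
Leap-day weekdays: 2188:Fri 2192:Wed 2196:Mon 2204:Wed 2208:Mon 2212:Sat✓ 2216:Thu 2220:Tue 2224:Sun 2228:Fri 2232:Wed 2236:Mon 2240:Sat✓ 2244:Thu 2248:Tue 2252:Sun 2256:Fri 2260:Wed 2264:Mon 2268:Sat✓
Saturday: 2212, 2240, 2268 → 3.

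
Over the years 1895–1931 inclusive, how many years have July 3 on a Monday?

5

Track July 3's weekday year by year (advancing +1, or +2 across a Feb 29):
  1895: Wed  1896: Fri (+2)  1897: Sat (+1)  1898: Sun (+1)  1899: Mon (+1) ✓
  1900: Tue (+1)  1901: Wed (+1)  1902: Thu (+1)  1903: Fri (+1)  1904: Sun (+2)
  1905: Mon (+1) ✓  1906: Tue (+1)  1907: Wed (+1)  1908: Fri (+2)  … (9 more years) …
  1918: Wed (+1)  1919: Thu (+1)  1920: Sat (+2)  1921: Sun (+1)  1922: Mon (+1) ✓
  1923: Tue (+1)  1924: Thu (+2)  1925: Fri (+1)  1926: Sat (+1)  1927: Sun (+1)
  1928: Tue (+2)  1929: Wed (+1)  1930: Thu (+1)  1931: Fri (+1)
Monday years: 1899, 1905, 1911, 1916, 1922 — 5 in total.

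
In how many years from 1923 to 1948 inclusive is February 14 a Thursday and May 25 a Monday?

0

Check each year's weekday for February 14 and May 25:
  1923: Wed/Fri  1924: Thu/Sun  1925: Sat/Mon  1926: Sun/Tue  1927: Mon/Wed  1928: Tue/Fri  1929: Thu/Sat  1930: Fri/Sun  1931: Sat/Mon  1932: Sun/Wed  1933: Tue/Thu  1934: Wed/Fri  1935: Thu/Sat  1936: Fri/Mon  1937: Sun/Tue  1938: Mon/Wed  1939: Tue/Thu  1940: Wed/Sat  1941: Fri/Sun  1942: Sat/Mon  1943: Sun/Tue  1944: Mon/Thu  1945: Wed/Fri  1946: Thu/Sat  1947: Fri/Sun  1948: Sat/Tue
Both conditions hold in: no year — 0.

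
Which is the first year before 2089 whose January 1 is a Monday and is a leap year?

Jan 1 advances by 2 weekdays after a leap year and by 1 after a common year.
2089: Jan 1 is Saturday.
2088: Thursday (leap)
2087: Wednesday
2086: Tuesday
2085: Monday
2084: Saturday (leap)
2083: Friday
2082: Thursday
2081: Wednesday
2080: Monday (leap)
2080 begins on a Monday and is a leap year.

2080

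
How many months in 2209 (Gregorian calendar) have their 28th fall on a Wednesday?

Check the 28th of each month of 2209: Jan 28: Sat, Feb 28: Tue, Mar 28: Tue, Apr 28: Fri, May 28: Sun, Jun 28: Wed, Jul 28: Fri, Aug 28: Mon, Sep 28: Thu, Oct 28: Sat, Nov 28: Tue, Dec 28: Thu.
Wednesday occurs in June — 1 month.

1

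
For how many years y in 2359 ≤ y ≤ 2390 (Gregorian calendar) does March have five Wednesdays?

14

March has 31 days; it has five Wednesdays when Wednesday falls among the first (month-length − 28) days — i.e. when March 1 is one of Wednesday/Tuesday/Monday.
March 1 by year: 2359:Sun 2360:Tue✓ 2361:Wed✓ 2362:Thu 2363:Fri 2364:Sun 2365:Mon✓ 2366:Tue✓ 2367:Wed✓ 2368:Fri 2369:Sat 2370:Sun 2371:Mon✓ 2372:Wed✓ 2373:Thu 2374:Fri 2375:Sat 2376:Mon✓ 2377:Tue✓ 2378:Wed✓ 2379:Thu 2380:Sat 2381:Sun 2382:Mon✓ 2383:Tue✓ 2384:Thu 2385:Fri 2386:Sat 2387:Sun 2388:Tue✓ 2389:Wed✓ 2390:Thu
Years with five Wednesdays: 2360, 2361, 2365, 2366, 2367, 2371, 2372, 2376, 2377, 2378, 2382, 2383, 2388, 2389 → 14.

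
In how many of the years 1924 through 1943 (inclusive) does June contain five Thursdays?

June has 30 days; it has five Thursdays when Thursday falls among the first (month-length − 28) days — i.e. when June 1 is one of Thursday/Wednesday.
June 1 by year: 1924:Sun 1925:Mon 1926:Tue 1927:Wed✓ 1928:Fri 1929:Sat 1930:Sun 1931:Mon 1932:Wed✓ 1933:Thu✓ 1934:Fri 1935:Sat 1936:Mon 1937:Tue 1938:Wed✓ 1939:Thu✓ 1940:Sat 1941:Sun 1942:Mon 1943:Tue
Years with five Thursdays: 1927, 1932, 1933, 1938, 1939 → 5.

5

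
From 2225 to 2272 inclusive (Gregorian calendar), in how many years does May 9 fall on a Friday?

Track May 9's weekday year by year (advancing +1, or +2 across a Feb 29):
  2225: Mon  2226: Tue (+1)  2227: Wed (+1)  2228: Fri (+2) ✓  2229: Sat (+1)
  2230: Sun (+1)  2231: Mon (+1)  2232: Wed (+2)  2233: Thu (+1)  2234: Fri (+1) ✓
  2235: Sat (+1)  2236: Mon (+2)  2237: Tue (+1)  2238: Wed (+1)  … (20 more years) …
  2259: Mon (+1)  2260: Wed (+2)  2261: Thu (+1)  2262: Fri (+1) ✓  2263: Sat (+1)
  2264: Mon (+2)  2265: Tue (+1)  2266: Wed (+1)  2267: Thu (+1)  2268: Sat (+2)
  2269: Sun (+1)  2270: Mon (+1)  2271: Tue (+1)  2272: Thu (+2)
Friday years: 2228, 2234, 2245, 2251, 2256, 2262 — 6 in total.

6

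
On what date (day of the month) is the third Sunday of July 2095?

July 1, 2095 is a Friday, so the first Sunday is the 3rd.
The third Sunday is 3 + 14 = 17.

17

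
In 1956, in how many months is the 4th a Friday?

1

Check the 4th of each month of 1956: Jan 4: Wed, Feb 4: Sat, Mar 4: Sun, Apr 4: Wed, May 4: Fri, Jun 4: Mon, Jul 4: Wed, Aug 4: Sat, Sep 4: Tue, Oct 4: Thu, Nov 4: Sun, Dec 4: Tue.
Friday occurs in May — 1 month.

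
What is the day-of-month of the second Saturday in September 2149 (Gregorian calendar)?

September 1, 2149 is a Monday, so the first Saturday is the 6th.
The second Saturday is 6 + 7 = 13.

13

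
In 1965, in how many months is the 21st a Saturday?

1

Check the 21st of each month of 1965: Jan 21: Thu, Feb 21: Sun, Mar 21: Sun, Apr 21: Wed, May 21: Fri, Jun 21: Mon, Jul 21: Wed, Aug 21: Sat, Sep 21: Tue, Oct 21: Thu, Nov 21: Sun, Dec 21: Tue.
Saturday occurs in August — 1 month.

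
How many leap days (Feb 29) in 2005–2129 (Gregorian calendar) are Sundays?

4

Leap years in 2005–2129: 30 of them.
Feb 29 weekday advances by 5 (mod 7) from one leap year to the next four years later (or differs when a century non-leap intervenes).
Leap-day weekdays: 2008:Fri 2012:Wed 2016:Mon 2020:Sat 2024:Thu 2028:Tue 2032:Sun✓ 2036:Fri 2040:Wed 2044:Mon 2048:Sat 2052:Thu 2056:Tue …(4 more)… 2076:Sat 2080:Thu 2084:Tue 2088:Sun✓ 2092:Fri 2096:Wed 2104:Fri 2108:Wed 2112:Mon 2116:Sat 2120:Thu 2124:Tue 2128:Sun✓
Sunday: 2032, 2060, 2088, 2128 → 4.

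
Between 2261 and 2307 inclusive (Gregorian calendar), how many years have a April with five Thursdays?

12

April has 30 days; it has five Thursdays when Thursday falls among the first (month-length − 28) days — i.e. when April 1 is one of Thursday/Wednesday.
April 1 by year: 2261:Mon 2262:Tue 2263:Wed✓ 2264:Fri 2265:Sat 2266:Sun 2267:Mon 2268:Wed✓ 2269:Thu✓ 2270:Fri 2271:Sat 2272:Mon 2273:Tue 2274:Wed✓ 2275:Thu✓ …(17 more)… 2293:Sat 2294:Sun 2295:Mon 2296:Wed✓ 2297:Thu✓ 2298:Fri 2299:Sat 2300:Sun 2301:Mon 2302:Tue 2303:Wed✓ 2304:Fri 2305:Sat 2306:Sun 2307:Mon
Years with five Thursdays: 2263, 2268, 2269, 2274, 2275, 2280, 2285, 2286, 2291, 2296, 2297, 2303 → 12.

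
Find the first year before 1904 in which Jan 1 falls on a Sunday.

1899

Jan 1 advances by 2 weekdays after a leap year and by 1 after a common year.
1904: Jan 1 is Friday (leap).
1903: Thursday
1902: Wednesday
1901: Tuesday
1900: Monday
1899: Sunday
1899 begins on a Sunday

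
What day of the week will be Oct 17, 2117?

Sunday

January 1, 2117 is a Friday.
October 17 is day 290 of the year, i.e. 289 days after Jan 1.
289 mod 7 = 2, so advance 2 weekdays from Friday: Sunday.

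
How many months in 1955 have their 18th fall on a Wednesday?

Check the 18th of each month of 1955: Jan 18: Tue, Feb 18: Fri, Mar 18: Fri, Apr 18: Mon, May 18: Wed, Jun 18: Sat, Jul 18: Mon, Aug 18: Thu, Sep 18: Sun, Oct 18: Tue, Nov 18: Fri, Dec 18: Sun.
Wednesday occurs in May — 1 month.

1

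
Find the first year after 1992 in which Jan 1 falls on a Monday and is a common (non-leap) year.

Jan 1 advances by 2 weekdays after a leap year and by 1 after a common year.
1992: Jan 1 is Wednesday (leap).
1993: Friday
1994: Saturday
1995: Sunday
1996: Monday (leap)
1997: Wednesday
1998: Thursday
1999: Friday
2000: Saturday (leap)
2001: Monday
2001 begins on a Monday and is a common year.

2001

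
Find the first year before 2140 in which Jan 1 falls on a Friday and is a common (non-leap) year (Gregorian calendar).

Jan 1 advances by 2 weekdays after a leap year and by 1 after a common year.
2140: Jan 1 is Friday (leap).
2139: Thursday
2138: Wednesday
2137: Tuesday
2136: Sunday (leap)
2135: Saturday
2134: Friday
2134 begins on a Friday and is a common year.

2134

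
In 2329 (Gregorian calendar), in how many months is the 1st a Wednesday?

Check the 1st of each month of 2329: Jan 1: Tue, Feb 1: Fri, Mar 1: Fri, Apr 1: Mon, May 1: Wed, Jun 1: Sat, Jul 1: Mon, Aug 1: Thu, Sep 1: Sun, Oct 1: Tue, Nov 1: Fri, Dec 1: Sun.
Wednesday occurs in May — 1 month.

1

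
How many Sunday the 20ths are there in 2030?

2

Check the 20th of each month of 2030: Jan 20: Sun, Feb 20: Wed, Mar 20: Wed, Apr 20: Sat, May 20: Mon, Jun 20: Thu, Jul 20: Sat, Aug 20: Tue, Sep 20: Fri, Oct 20: Sun, Nov 20: Wed, Dec 20: Fri.
Sunday occurs in January, October — 2 months.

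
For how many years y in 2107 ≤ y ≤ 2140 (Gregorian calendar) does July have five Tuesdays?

15

July has 31 days; it has five Tuesdays when Tuesday falls among the first (month-length − 28) days — i.e. when July 1 is one of Tuesday/Monday/Sunday.
July 1 by year: 2107:Fri 2108:Sun✓ 2109:Mon✓ 2110:Tue✓ 2111:Wed 2112:Fri 2113:Sat 2114:Sun✓ 2115:Mon✓ 2116:Wed 2117:Thu 2118:Fri 2119:Sat 2120:Mon✓ 2121:Tue✓ …(4 more)… 2126:Mon✓ 2127:Tue✓ 2128:Thu 2129:Fri 2130:Sat 2131:Sun✓ 2132:Tue✓ 2133:Wed 2134:Thu 2135:Fri 2136:Sun✓ 2137:Mon✓ 2138:Tue✓ 2139:Wed 2140:Fri
Years with five Tuesdays: 2108, 2109, 2110, 2114, 2115, 2120, 2121, 2125, 2126, 2127, 2131, 2132, 2136, 2137, 2138 → 15.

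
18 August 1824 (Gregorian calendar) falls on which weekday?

Wednesday

January 1, 1824 is a Thursday.
August 18 is day 231 of the year, i.e. 230 days after Jan 1.
230 mod 7 = 6, so advance 6 weekdays from Thursday: Wednesday.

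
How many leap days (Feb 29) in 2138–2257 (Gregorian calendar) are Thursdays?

4

Leap years in 2138–2257: 29 of them.
Feb 29 weekday advances by 5 (mod 7) from one leap year to the next four years later (or differs when a century non-leap intervenes).
Leap-day weekdays: 2140:Mon 2144:Sat 2148:Thu✓ 2152:Tue 2156:Sun 2160:Fri 2164:Wed 2168:Mon 2172:Sat 2176:Thu✓ 2180:Tue 2184:Sun 2188:Fri …(3 more)… 2208:Mon 2212:Sat 2216:Thu✓ 2220:Tue 2224:Sun 2228:Fri 2232:Wed 2236:Mon 2240:Sat 2244:Thu✓ 2248:Tue 2252:Sun 2256:Fri
Thursday: 2148, 2176, 2216, 2244 → 4.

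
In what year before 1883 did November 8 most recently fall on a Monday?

1880

From one year to the next, a fixed date's weekday advances by 1, or by 2 when a Feb 29 lies between the two dates.
1883: November 8 is Thursday.
1882: Wednesday (−1)
1881: Tuesday (−1)
1880: Monday (−1)
November 8 falls on a Monday in 1880.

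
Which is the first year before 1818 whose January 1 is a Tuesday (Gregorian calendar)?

Jan 1 advances by 2 weekdays after a leap year and by 1 after a common year.
1818: Jan 1 is Thursday.
1817: Wednesday
1816: Monday (leap)
1815: Sunday
1814: Saturday
1813: Friday
1812: Wednesday (leap)
1811: Tuesday
1811 begins on a Tuesday

1811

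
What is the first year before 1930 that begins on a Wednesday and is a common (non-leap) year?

1919

Jan 1 advances by 2 weekdays after a leap year and by 1 after a common year.
1930: Jan 1 is Wednesday.
1929: Tuesday
1928: Sunday (leap)
1927: Saturday
1926: Friday
1925: Thursday
1924: Tuesday (leap)
1923: Monday
1922: Sunday
1921: Saturday
1920: Thursday (leap)
1919: Wednesday
1919 begins on a Wednesday and is a common year.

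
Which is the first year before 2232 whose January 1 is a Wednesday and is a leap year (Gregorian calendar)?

Jan 1 advances by 2 weekdays after a leap year and by 1 after a common year.
2232: Jan 1 is Sunday (leap).
2231: Saturday
2230: Friday
2229: Thursday
2228: Tuesday (leap)
2227: Monday
2226: Sunday
2225: Saturday
2224: Thursday (leap)
2223: Wednesday
2222: Tuesday
2221: Monday
2220: Saturday (leap)
2219: Friday
2218: Thursday
2217: Wednesday
2216: Monday (leap)
2215: Sunday
2214: Saturday
2213: Friday
2212: Wednesday (leap)
2212 begins on a Wednesday and is a leap year.

2212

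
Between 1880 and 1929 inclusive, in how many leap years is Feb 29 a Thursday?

1

Leap years in 1880–1929: 12 of them.
Feb 29 weekday advances by 5 (mod 7) from one leap year to the next four years later (or differs when a century non-leap intervenes).
Leap-day weekdays: 1880:Sun 1884:Fri 1888:Wed 1892:Mon 1896:Sat 1904:Mon 1908:Sat 1912:Thu✓ 1916:Tue 1920:Sun 1924:Fri 1928:Wed
Thursday: 1912 → 1.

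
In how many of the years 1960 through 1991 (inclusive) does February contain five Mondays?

2

February has 28 days (29 in leap years); it has five Mondays when Monday falls among the first (month-length − 28) days — i.e. when February 1 is Monday in a leap year (never in a common year).
February 1 by year: 1960:Mon✓ 1961:Wed 1962:Thu 1963:Fri 1964:Sat 1965:Mon 1966:Tue 1967:Wed 1968:Thu 1969:Sat 1970:Sun 1971:Mon 1972:Tue 1973:Thu 1974:Fri 1975:Sat 1976:Sun 1977:Tue 1978:Wed 1979:Thu 1980:Fri 1981:Sun 1982:Mon 1983:Tue 1984:Wed 1985:Fri 1986:Sat 1987:Sun 1988:Mon✓ 1989:Wed 1990:Thu 1991:Fri
Years with five Mondays: 1960, 1988 → 2.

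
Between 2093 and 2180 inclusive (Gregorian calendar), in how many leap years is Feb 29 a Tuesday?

Leap years in 2093–2180: 21 of them.
Feb 29 weekday advances by 5 (mod 7) from one leap year to the next four years later (or differs when a century non-leap intervenes).
Leap-day weekdays: 2096:Wed 2104:Fri 2108:Wed 2112:Mon 2116:Sat 2120:Thu 2124:Tue✓ 2128:Sun 2132:Fri 2136:Wed 2140:Mon 2144:Sat 2148:Thu 2152:Tue✓ 2156:Sun 2160:Fri 2164:Wed 2168:Mon 2172:Sat 2176:Thu 2180:Tue✓
Tuesday: 2124, 2152, 2180 → 3.

3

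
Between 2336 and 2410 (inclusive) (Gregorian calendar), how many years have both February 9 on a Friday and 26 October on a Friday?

Check each year's weekday for February 9 and 26 October:
  2336: Sun/Mon  2337: Tue/Tue  2338: Wed/Wed  2339: Thu/Thu  2340: Fri/Sat  2341: Sun/Sun  2342: Mon/Mon  2343: Tue/Tue  2344: Wed/Thu  2345: Fri/Fri ✓  2346: Sat/Sat  2347: Sun/Sun  2348: Mon/Tue  2349: Wed/Wed  …(47 more)…  2397: Sun/Sun  2398: Mon/Mon  2399: Tue/Tue  2400: Wed/Thu  2401: Fri/Fri ✓  2402: Sat/Sat  2403: Sun/Sun  2404: Mon/Tue  2405: Wed/Wed  2406: Thu/Thu  2407: Fri/Fri ✓  2408: Sat/Sun  2409: Mon/Mon  2410: Tue/Tue
Both conditions hold in: 2345, 2351, 2362, 2373, 2379, 2390, 2401, 2407 — 8.

8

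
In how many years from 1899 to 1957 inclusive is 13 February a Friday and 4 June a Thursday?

6

Check each year's weekday for 13 February and 4 June:
  1899: Mon/Sun  1900: Tue/Mon  1901: Wed/Tue  1902: Thu/Wed  1903: Fri/Thu ✓  1904: Sat/Sat  1905: Mon/Sun  1906: Tue/Mon  1907: Wed/Tue  1908: Thu/Thu  1909: Sat/Fri  1910: Sun/Sat  1911: Mon/Sun  1912: Tue/Tue  …(31 more)…  1944: Sun/Sun  1945: Tue/Mon  1946: Wed/Tue  1947: Thu/Wed  1948: Fri/Fri  1949: Sun/Sat  1950: Mon/Sun  1951: Tue/Mon  1952: Wed/Wed  1953: Fri/Thu ✓  1954: Sat/Fri  1955: Sun/Sat  1956: Mon/Mon  1957: Wed/Tue
Both conditions hold in: 1903, 1914, 1925, 1931, 1942, 1953 — 6.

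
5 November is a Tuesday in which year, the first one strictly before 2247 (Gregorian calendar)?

From one year to the next, a fixed date's weekday advances by 1, or by 2 when a Feb 29 lies between the two dates.
2247: November 5 is Friday.
2246: Thursday (−1)
2245: Wednesday (−1)
2244: Tuesday (−1)
5 November falls on a Tuesday in 2244.

2244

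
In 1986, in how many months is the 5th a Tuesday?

1

Check the 5th of each month of 1986: Jan 5: Sun, Feb 5: Wed, Mar 5: Wed, Apr 5: Sat, May 5: Mon, Jun 5: Thu, Jul 5: Sat, Aug 5: Tue, Sep 5: Fri, Oct 5: Sun, Nov 5: Wed, Dec 5: Fri.
Tuesday occurs in August — 1 month.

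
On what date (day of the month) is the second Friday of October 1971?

October 1, 1971 is a Friday, so the first Friday is the 1st.
The second Friday is 1 + 7 = 8.

8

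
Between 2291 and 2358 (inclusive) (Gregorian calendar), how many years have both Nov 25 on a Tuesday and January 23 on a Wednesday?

Check each year's weekday for Nov 25 and January 23:
  2291: Wed/Fri  2292: Fri/Sat  2293: Sat/Mon  2294: Sun/Tue  2295: Mon/Wed  2296: Wed/Thu  2297: Thu/Sat  2298: Fri/Sun  2299: Sat/Mon  2300: Sun/Tue  2301: Mon/Wed  2302: Tue/Thu  2303: Wed/Fri  2304: Fri/Sat  …(40 more)…  2345: Sun/Tue  2346: Mon/Wed  2347: Tue/Thu  2348: Thu/Fri  2349: Fri/Sun  2350: Sat/Mon  2351: Sun/Tue  2352: Tue/Wed ✓  2353: Wed/Fri  2354: Thu/Sat  2355: Fri/Sun  2356: Sun/Mon  2357: Mon/Wed  2358: Tue/Thu
Both conditions hold in: 2324, 2352 — 2.

2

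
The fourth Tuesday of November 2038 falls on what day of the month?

November 1, 2038 is a Monday, so the first Tuesday is the 2nd.
The fourth Tuesday is 2 + 21 = 23.

23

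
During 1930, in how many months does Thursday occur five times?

A month of length L has five Thursdays iff its first Thursday is on day ≤ L−28 (so day 1–3 in a 31-day month, 1–2 in a 30-day month, day 1 in a leap February).
Checking each month of 1930: Jan starts Wed (31d) ✓; Feb starts Sat (28d); Mar starts Sat (31d); Apr starts Tue (30d); May starts Thu (31d) ✓; Jun starts Sun (30d); Jul starts Tue (31d) ✓; Aug starts Fri (31d); Sep starts Mon (30d); Oct starts Wed (31d) ✓; Nov starts Sat (30d); Dec starts Mon (31d).
Five-Thursday months: January, May, July, October → 4.

4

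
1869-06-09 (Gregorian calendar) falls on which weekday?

Wednesday

January 1, 1869 is a Friday.
June 9 is day 160 of the year, i.e. 159 days after Jan 1.
159 mod 7 = 5, so advance 5 weekdays from Friday: Wednesday.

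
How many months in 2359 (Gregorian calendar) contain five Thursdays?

5

A month of length L has five Thursdays iff its first Thursday is on day ≤ L−28 (so day 1–3 in a 31-day month, 1–2 in a 30-day month, day 1 in a leap February).
Checking each month of 2359: Jan starts Thu (31d) ✓; Feb starts Sun (28d); Mar starts Sun (31d); Apr starts Wed (30d) ✓; May starts Fri (31d); Jun starts Mon (30d); Jul starts Wed (31d) ✓; Aug starts Sat (31d); Sep starts Tue (30d); Oct starts Thu (31d) ✓; Nov starts Sun (30d); Dec starts Tue (31d) ✓.
Five-Thursday months: January, April, July, October, December → 5.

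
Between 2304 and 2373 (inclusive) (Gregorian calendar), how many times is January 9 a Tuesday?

Track January 9's weekday year by year (advancing +1, or +2 across a Feb 29):
  2304: Sat  2305: Mon (+2)  2306: Tue (+1) ✓  2307: Wed (+1)  2308: Thu (+1)
  2309: Sat (+2)  2310: Sun (+1)  2311: Mon (+1)  2312: Tue (+1) ✓  2313: Thu (+2)
  2314: Fri (+1)  2315: Sat (+1)  2316: Sun (+1)  2317: Tue (+2) ✓  … (42 more years) …
  2360: Sat (+1)  2361: Mon (+2)  2362: Tue (+1) ✓  2363: Wed (+1)  2364: Thu (+1)
  2365: Sat (+2)  2366: Sun (+1)  2367: Mon (+1)  2368: Tue (+1) ✓  2369: Thu (+2)
  2370: Fri (+1)  2371: Sat (+1)  2372: Sun (+1)  2373: Tue (+2) ✓
Tuesday years: 2306, 2312, 2317, 2323, 2334, 2340, 2345, 2351, 2362, 2368, 2373 — 11 in total.

11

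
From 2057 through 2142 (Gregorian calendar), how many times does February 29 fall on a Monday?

3

Leap years in 2057–2142: 20 of them.
Feb 29 weekday advances by 5 (mod 7) from one leap year to the next four years later (or differs when a century non-leap intervenes).
Leap-day weekdays: 2060:Sun 2064:Fri 2068:Wed 2072:Mon✓ 2076:Sat 2080:Thu 2084:Tue 2088:Sun 2092:Fri 2096:Wed 2104:Fri 2108:Wed 2112:Mon✓ 2116:Sat 2120:Thu 2124:Tue 2128:Sun 2132:Fri 2136:Wed 2140:Mon✓
Monday: 2072, 2112, 2140 → 3.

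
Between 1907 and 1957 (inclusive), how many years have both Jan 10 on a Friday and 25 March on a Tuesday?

5

Check each year's weekday for Jan 10 and 25 March:
  1907: Thu/Mon  1908: Fri/Wed  1909: Sun/Thu  1910: Mon/Fri  1911: Tue/Sat  1912: Wed/Mon  1913: Fri/Tue ✓  1914: Sat/Wed  1915: Sun/Thu  1916: Mon/Sat  1917: Wed/Sun  1918: Thu/Mon  1919: Fri/Tue ✓  1920: Sat/Thu  …(23 more)…  1944: Mon/Sat  1945: Wed/Sun  1946: Thu/Mon  1947: Fri/Tue ✓  1948: Sat/Thu  1949: Mon/Fri  1950: Tue/Sat  1951: Wed/Sun  1952: Thu/Tue  1953: Sat/Wed  1954: Sun/Thu  1955: Mon/Fri  1956: Tue/Sun  1957: Thu/Mon
Both conditions hold in: 1913, 1919, 1930, 1941, 1947 — 5.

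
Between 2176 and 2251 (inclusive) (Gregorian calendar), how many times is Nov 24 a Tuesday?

Track Nov 24's weekday year by year (advancing +1, or +2 across a Feb 29):
  2176: Sun  2177: Mon (+1)  2178: Tue (+1) ✓  2179: Wed (+1)  2180: Fri (+2)
  2181: Sat (+1)  2182: Sun (+1)  2183: Mon (+1)  2184: Wed (+2)  2185: Thu (+1)
  2186: Fri (+1)  2187: Sat (+1)  2188: Mon (+2)  2189: Tue (+1) ✓  … (48 more years) …
  2238: Sat (+1)  2239: Sun (+1)  2240: Tue (+2) ✓  2241: Wed (+1)  2242: Thu (+1)
  2243: Fri (+1)  2244: Sun (+2)  2245: Mon (+1)  2246: Tue (+1) ✓  2247: Wed (+1)
  2248: Fri (+2)  2249: Sat (+1)  2250: Sun (+1)  2251: Mon (+1)
Tuesday years: 2178, 2189, 2195, 2201, 2207, 2212, 2218, 2229, 2235, 2240, 2246 — 11 in total.

11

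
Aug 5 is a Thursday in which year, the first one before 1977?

From one year to the next, a fixed date's weekday advances by 1, or by 2 when a Feb 29 lies between the two dates.
1977: August 5 is Friday.
1976: Thursday (−1)
Aug 5 falls on a Thursday in 1976.

1976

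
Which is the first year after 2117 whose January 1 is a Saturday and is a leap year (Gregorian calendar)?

2124

Jan 1 advances by 2 weekdays after a leap year and by 1 after a common year.
2117: Jan 1 is Friday.
2118: Saturday
2119: Sunday
2120: Monday (leap)
2121: Wednesday
2122: Thursday
2123: Friday
2124: Saturday (leap)
2124 begins on a Saturday and is a leap year.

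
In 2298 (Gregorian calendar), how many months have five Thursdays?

A month of length L has five Thursdays iff its first Thursday is on day ≤ L−28 (so day 1–3 in a 31-day month, 1–2 in a 30-day month, day 1 in a leap February).
Checking each month of 2298: Jan starts Sat (31d); Feb starts Tue (28d); Mar starts Tue (31d) ✓; Apr starts Fri (30d); May starts Sun (31d); Jun starts Wed (30d) ✓; Jul starts Fri (31d); Aug starts Mon (31d); Sep starts Thu (30d) ✓; Oct starts Sat (31d); Nov starts Tue (30d); Dec starts Thu (31d) ✓.
Five-Thursday months: March, June, September, December → 4.

4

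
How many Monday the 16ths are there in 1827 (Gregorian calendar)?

2

Check the 16th of each month of 1827: Jan 16: Tue, Feb 16: Fri, Mar 16: Fri, Apr 16: Mon, May 16: Wed, Jun 16: Sat, Jul 16: Mon, Aug 16: Thu, Sep 16: Sun, Oct 16: Tue, Nov 16: Fri, Dec 16: Sun.
Monday occurs in April, July — 2 months.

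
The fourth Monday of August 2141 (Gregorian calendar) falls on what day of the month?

August 1, 2141 is a Tuesday, so the first Monday is the 7th.
The fourth Monday is 7 + 21 = 28.

28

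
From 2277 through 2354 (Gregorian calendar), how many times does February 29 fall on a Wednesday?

2

Leap years in 2277–2354: 18 of them.
Feb 29 weekday advances by 5 (mod 7) from one leap year to the next four years later (or differs when a century non-leap intervenes).
Leap-day weekdays: 2280:Sun 2284:Fri 2288:Wed✓ 2292:Mon 2296:Sat 2304:Mon 2308:Sat 2312:Thu 2316:Tue 2320:Sun 2324:Fri 2328:Wed✓ 2332:Mon 2336:Sat 2340:Thu 2344:Tue 2348:Sun 2352:Fri
Wednesday: 2288, 2328 → 2.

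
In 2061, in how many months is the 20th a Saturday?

Check the 20th of each month of 2061: Jan 20: Thu, Feb 20: Sun, Mar 20: Sun, Apr 20: Wed, May 20: Fri, Jun 20: Mon, Jul 20: Wed, Aug 20: Sat, Sep 20: Tue, Oct 20: Thu, Nov 20: Sun, Dec 20: Tue.
Saturday occurs in August — 1 month.

1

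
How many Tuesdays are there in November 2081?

November 2081 has 30 days and begins on Saturday.
The first Tuesday is November 4.
Tuesdays fall on 4, 11, 18, 25 — that's 4.

4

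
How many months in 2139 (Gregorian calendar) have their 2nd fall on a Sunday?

1

Check the 2nd of each month of 2139: Jan 2: Fri, Feb 2: Mon, Mar 2: Mon, Apr 2: Thu, May 2: Sat, Jun 2: Tue, Jul 2: Thu, Aug 2: Sun, Sep 2: Wed, Oct 2: Fri, Nov 2: Mon, Dec 2: Wed.
Sunday occurs in August — 1 month.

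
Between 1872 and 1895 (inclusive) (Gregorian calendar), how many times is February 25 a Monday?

Track February 25's weekday year by year (advancing +1, or +2 across a Feb 29):
  1872: Sun  1873: Tue (+2)  1874: Wed (+1)  1875: Thu (+1)  1876: Fri (+1)
  1877: Sun (+2)  1878: Mon (+1) ✓  1879: Tue (+1)  1880: Wed (+1)  1881: Fri (+2)
  1882: Sat (+1)  1883: Sun (+1)  1884: Mon (+1) ✓  1885: Wed (+2)  1886: Thu (+1)
  1887: Fri (+1)  1888: Sat (+1)  1889: Mon (+2) ✓  1890: Tue (+1)  1891: Wed (+1)
  1892: Thu (+1)  1893: Sat (+2)  1894: Sun (+1)  1895: Mon (+1) ✓
Monday years: 1878, 1884, 1889, 1895 — 4 in total.

4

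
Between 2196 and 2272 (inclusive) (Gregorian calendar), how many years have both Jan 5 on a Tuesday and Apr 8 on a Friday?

Check each year's weekday for Jan 5 and Apr 8:
  2196: Tue/Fri ✓  2197: Thu/Sat  2198: Fri/Sun  2199: Sat/Mon  2200: Sun/Tue  2201: Mon/Wed  2202: Tue/Thu  2203: Wed/Fri  2204: Thu/Sun  2205: Sat/Mon  2206: Sun/Tue  2207: Mon/Wed  2208: Tue/Fri ✓  2209: Thu/Sat  …(49 more)…  2259: Wed/Fri  2260: Thu/Sun  2261: Sat/Mon  2262: Sun/Tue  2263: Mon/Wed  2264: Tue/Fri ✓  2265: Thu/Sat  2266: Fri/Sun  2267: Sat/Mon  2268: Sun/Wed  2269: Tue/Thu  2270: Wed/Fri  2271: Thu/Sat  2272: Fri/Mon
Both conditions hold in: 2196, 2208, 2236, 2264 — 4.

4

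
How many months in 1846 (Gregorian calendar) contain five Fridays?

A month of length L has five Fridays iff its first Friday is on day ≤ L−28 (so day 1–3 in a 31-day month, 1–2 in a 30-day month, day 1 in a leap February).
Checking each month of 1846: Jan starts Thu (31d) ✓; Feb starts Sun (28d); Mar starts Sun (31d); Apr starts Wed (30d); May starts Fri (31d) ✓; Jun starts Mon (30d); Jul starts Wed (31d) ✓; Aug starts Sat (31d); Sep starts Tue (30d); Oct starts Thu (31d) ✓; Nov starts Sun (30d); Dec starts Tue (31d).
Five-Friday months: January, May, July, October → 4.

4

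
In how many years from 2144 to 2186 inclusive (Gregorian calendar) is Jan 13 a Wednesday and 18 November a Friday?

1

Check each year's weekday for Jan 13 and 18 November:
  2144: Mon/Wed  2145: Wed/Thu  2146: Thu/Fri  2147: Fri/Sat  2148: Sat/Mon  2149: Mon/Tue  2150: Tue/Wed  2151: Wed/Thu  2152: Thu/Sat  2153: Sat/Sun  2154: Sun/Mon  2155: Mon/Tue  2156: Tue/Thu  2157: Thu/Fri  …(15 more)…  2173: Wed/Thu  2174: Thu/Fri  2175: Fri/Sat  2176: Sat/Mon  2177: Mon/Tue  2178: Tue/Wed  2179: Wed/Thu  2180: Thu/Sat  2181: Sat/Sun  2182: Sun/Mon  2183: Mon/Tue  2184: Tue/Thu  2185: Thu/Fri  2186: Fri/Sat
Both conditions hold in: 2168 — 1.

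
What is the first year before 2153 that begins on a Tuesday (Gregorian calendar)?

Jan 1 advances by 2 weekdays after a leap year and by 1 after a common year.
2153: Jan 1 is Monday.
2152: Saturday (leap)
2151: Friday
2150: Thursday
2149: Wednesday
2148: Monday (leap)
2147: Sunday
2146: Saturday
2145: Friday
2144: Wednesday (leap)
2143: Tuesday
2143 begins on a Tuesday

2143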